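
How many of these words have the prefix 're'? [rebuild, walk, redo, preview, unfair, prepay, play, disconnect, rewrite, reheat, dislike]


Checking each word for prefix 're':
  'rebuild' -> YES, starts with 're' (count: 1)
  'walk' -> no (count: 1)
  'redo' -> YES, starts with 're' (count: 2)
  'preview' -> no (count: 2)
  'unfair' -> no (count: 2)
  'prepay' -> no (count: 2)
  'play' -> no (count: 2)
  'disconnect' -> no (count: 2)
  'rewrite' -> YES, starts with 're' (count: 3)
  'reheat' -> YES, starts with 're' (count: 4)
  'dislike' -> no (count: 4)
Total with prefix 're': 4

4


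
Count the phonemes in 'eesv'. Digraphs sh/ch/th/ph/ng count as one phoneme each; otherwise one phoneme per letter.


Parsing 'eesv' greedily, digraphs first:
  'e' -> vowel phoneme (phonemes so far: 1)
  'e' -> vowel phoneme (phonemes so far: 2)
  's' -> consonant phoneme (phonemes so far: 3)
  'v' -> consonant phoneme (phonemes so far: 4)
Total phonemes: 4

4


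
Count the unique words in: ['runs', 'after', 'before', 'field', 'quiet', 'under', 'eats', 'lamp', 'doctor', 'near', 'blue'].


Listing all tokens and tracking unique types:
  Token 1: 'runs' -> NEW (unique so far: 1)
  Token 2: 'after' -> NEW (unique so far: 2)
  Token 3: 'before' -> NEW (unique so far: 3)
  Token 4: 'field' -> NEW (unique so far: 4)
  Token 5: 'quiet' -> NEW (unique so far: 5)
  Token 6: 'under' -> NEW (unique so far: 6)
  Token 7: 'eats' -> NEW (unique so far: 7)
  Token 8: 'lamp' -> NEW (unique so far: 8)
  Token 9: 'doctor' -> NEW (unique so far: 9)
  Token 10: 'near' -> NEW (unique so far: 10)
  Token 11: 'blue' -> NEW (unique so far: 11)
Unique types: ('after', 'before', 'blue', 'doctor', 'eats', 'field', 'lamp', 'near', 'quiet', 'runs', 'under')
Vocabulary size: 11

11


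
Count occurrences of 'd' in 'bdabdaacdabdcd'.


Scanning 'bdabdaacdabdcd' for 'd':
  Position 1: 'd' -> MATCH (count: 1)
  Position 4: 'd' -> MATCH (count: 2)
  Position 8: 'd' -> MATCH (count: 3)
  Position 11: 'd' -> MATCH (count: 4)
  Position 13: 'd' -> MATCH (count: 5)
Total occurrences of 'd': 5

5


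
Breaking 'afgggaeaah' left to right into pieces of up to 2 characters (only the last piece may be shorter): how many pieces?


'afgggaeaah' has 10 characters.
Chunking with max size 2:
  Chunk 1: 'af' (positions 0-1)
  Chunk 2: 'gg' (positions 2-3)
  Chunk 3: 'ga' (positions 4-5)
  Chunk 4: 'ea' (positions 6-7)
  Chunk 5: 'ah' (positions 8-9)
Total chunks: ceil(10 / 2) = 5

5


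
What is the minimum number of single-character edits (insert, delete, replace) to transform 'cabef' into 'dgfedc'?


Building DP table for s1='cabef' (len 5) and s2='dgfedc' (len 6):
       d  g  f  e  d  c
    0  1  2  3  4  5  6
  c 1  1  2  3  4  5  5
  a 2  2  2  3  4  5  6
  b 3  3  3  3  4  5  6
  e 4  4  4  4  3  4  5
  f 5  5  5  4  4  4  5
Edit distance = dp[5][6] = 5

5


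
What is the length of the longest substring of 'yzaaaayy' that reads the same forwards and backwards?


Scanning 'yzaaaayy' for palindromic substrings.
Substring at positions 2-5: 'aaaa'.
Check: reverse('aaaa') = 'aaaa' -> palindrome confirmed.
Neighbouring characters ('z' / 'y') break symmetry, so it cannot extend further.
No longer palindromic substring exists; longest length = 4

4


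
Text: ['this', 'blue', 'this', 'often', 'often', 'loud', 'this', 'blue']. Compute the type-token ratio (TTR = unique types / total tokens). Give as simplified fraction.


Tokens: 8
Unique types: ('blue', 'loud', 'often', 'this') = 4
TTR = 4/8
Simplify: divide both by 4 -> 1/2
TTR = 1/2

1/2


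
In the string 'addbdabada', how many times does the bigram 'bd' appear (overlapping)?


Scanning 'addbdabada' for bigram 'bd':
  Position 0: 'ad' -> no
  Position 1: 'dd' -> no
  Position 2: 'db' -> no
  Position 3: 'bd' -> MATCH
  Position 4: 'da' -> no
  Position 5: 'ab' -> no
  Position 6: 'ba' -> no
  Position 7: 'ad' -> no
  Position 8: 'da' -> no
Total matches: 1

1


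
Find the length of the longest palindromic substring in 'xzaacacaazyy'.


Scanning 'xzaacacaazyy' for palindromic substrings.
Substring at positions 1-9: 'zaacacaaz'.
Check: reverse('zaacacaaz') = 'zaacacaaz' -> palindrome confirmed.
Neighbouring characters ('x' / 'y') break symmetry, so it cannot extend further.
No longer palindromic substring exists; longest length = 9

9


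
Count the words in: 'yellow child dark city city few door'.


Counting words by splitting on spaces:
  Word 1: 'yellow'
  Word 2: 'child'
  Word 3: 'dark'
  Word 4: 'city'
  Word 5: 'city'
  Word 6: 'few'
  Word 7: 'door'
Total words: 7

7


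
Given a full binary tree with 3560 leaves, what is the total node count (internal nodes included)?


Leaf nodes (terminals): 3560
Internal nodes = n - 1 = 3560 - 1 = 3559
Total = leaves + internal = 3560 + 3559 = 7119

7119


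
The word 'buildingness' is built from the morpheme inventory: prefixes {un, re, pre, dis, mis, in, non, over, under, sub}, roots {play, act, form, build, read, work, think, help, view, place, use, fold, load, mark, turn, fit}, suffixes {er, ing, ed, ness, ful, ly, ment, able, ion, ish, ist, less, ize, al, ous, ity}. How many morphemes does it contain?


Segmenting 'buildingness' against the inventory:
  'build' -> root (morpheme 1)
  'ing' -> suffix (morpheme 2)
  'ness' -> suffix (morpheme 3)
Total morphemes: 3

3


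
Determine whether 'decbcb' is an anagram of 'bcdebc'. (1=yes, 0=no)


Sort characters of 'decbcb': 'bbccde'
Sort characters of 'bcdebc': 'bbccde'
Sorted forms match -> they ARE anagrams
Result: 1

1


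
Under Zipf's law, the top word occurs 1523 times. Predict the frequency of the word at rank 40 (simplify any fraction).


Zipf's law: freq(rank) = f1 / rank
f1 = 1523, rank = 40
freq = 1523 / 40
GCD(1523, 40) = 1
Simplified: 1523/40

1523/40


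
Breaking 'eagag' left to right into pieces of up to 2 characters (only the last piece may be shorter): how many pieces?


'eagag' has 5 characters.
Chunking with max size 2:
  Chunk 1: 'ea' (positions 0-1)
  Chunk 2: 'ga' (positions 2-3)
  Chunk 3: 'g' (positions 4-4)
Total chunks: ceil(5 / 2) = 3

3


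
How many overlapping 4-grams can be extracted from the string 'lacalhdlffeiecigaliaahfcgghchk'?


String 'lacalhdlffeiecigaliaahfcgghchk' has length L = 30.
Number of overlapping n-grams = L - n + 1
Substituting: 30 - 4 + 1 = 27

27


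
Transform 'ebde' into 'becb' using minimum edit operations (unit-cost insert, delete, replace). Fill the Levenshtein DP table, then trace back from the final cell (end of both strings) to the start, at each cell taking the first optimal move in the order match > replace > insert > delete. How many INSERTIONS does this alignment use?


Edit distance = 4. Backtracking from cell (4, 4) with preference match > replace > insert > delete,
then listing the resulting alignment 'ebde' -> 'becb' left to right:
  Step 1: replace e->b
  Step 2: replace b->e
  Step 3: replace d->c
  Step 4: replace e->b
Total insertions: 0

0


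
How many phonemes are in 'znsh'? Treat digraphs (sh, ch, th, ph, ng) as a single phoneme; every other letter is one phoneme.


Parsing 'znsh' greedily, digraphs first:
  'z' -> consonant phoneme (phonemes so far: 1)
  'n' -> consonant phoneme (phonemes so far: 2)
  'sh' -> digraph (1 consonant phoneme) (phonemes so far: 3)
Total phonemes: 3

3


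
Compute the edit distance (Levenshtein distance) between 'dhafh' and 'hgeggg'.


Building DP table for s1='dhafh' (len 5) and s2='hgeggg' (len 6):
       h  g  e  g  g  g
    0  1  2  3  4  5  6
  d 1  1  2  3  4  5  6
  h 2  1  2  3  4  5  6
  a 3  2  2  3  4  5  6
  f 4  3  3  3  4  5  6
  h 5  4  4  4  4  5  6
Edit distance = dp[5][6] = 6

6


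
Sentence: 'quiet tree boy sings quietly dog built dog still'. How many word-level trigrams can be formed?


Word trigrams from [9] words:
  Trigram 1: (quiet tree boy)
  Trigram 2: (tree boy sings)
  Trigram 3: (boy sings quietly)
  Trigram 4: (sings quietly dog)
  Trigram 5: (quietly dog built)
  Trigram 6: (dog built dog)
  Trigram 7: (built dog still)
Total word trigrams: 9 - 2 = 7

7


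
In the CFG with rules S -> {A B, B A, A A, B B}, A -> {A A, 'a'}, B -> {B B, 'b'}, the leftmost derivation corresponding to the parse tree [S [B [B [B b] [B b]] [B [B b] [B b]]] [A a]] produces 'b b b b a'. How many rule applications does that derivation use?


Every bracketed nonterminal node [X ...] in the tree is produced by exactly one rule application.
Reading the tree off as a leftmost derivation:
  Step 1: S  =>  B A   (applied S -> B A)
  Step 2: B A  =>  B B A   (applied B -> B B)
  Step 3: B B A  =>  B B B A   (applied B -> B B)
  Step 4: B B B A  =>  b B B A   (applied B -> b)
  Step 5: b B B A  =>  b b B A   (applied B -> b)
  Step 6: b b B A  =>  b b B B A   (applied B -> B B)
  Step 7: b b B B A  =>  b b b B A   (applied B -> b)
  Step 8: b b b B A  =>  b b b b A   (applied B -> b)
  Step 9: b b b b A  =>  b b b b a   (applied A -> a)
Final yield: b b b b a
Total rewrite steps: 9

9


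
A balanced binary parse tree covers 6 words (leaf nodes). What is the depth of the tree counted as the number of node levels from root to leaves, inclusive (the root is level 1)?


In a balanced binary tree with n leaves the deepest leaf is ceil(log2(n)) edges below the root,
so counting node levels inclusive of root and leaves gives ceil(log2(n)) + 1 levels.
log2(6) = 2.5850
ceil(2.5850) = 3
levels = 3 + 1 = 4

4


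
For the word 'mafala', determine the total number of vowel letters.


Scanning each character of 'mafala':
  Position 1: 'm' -> consonant (running count: 0)
  Position 2: 'a' -> vowel (running count: 1)
  Position 3: 'f' -> consonant (running count: 1)
  Position 4: 'a' -> vowel (running count: 2)
  Position 5: 'l' -> consonant (running count: 2)
  Position 6: 'a' -> vowel (running count: 3)
Total vowels: 3

3


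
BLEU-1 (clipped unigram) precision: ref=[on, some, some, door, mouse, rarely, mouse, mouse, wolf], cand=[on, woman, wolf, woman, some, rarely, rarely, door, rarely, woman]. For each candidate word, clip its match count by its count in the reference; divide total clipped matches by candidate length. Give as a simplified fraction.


Reference word counts: {'door': 1, 'mouse': 3, 'on': 1, 'rarely': 1, 'some': 2, 'wolf': 1}
Checking each candidate word (with clipping):
  'on' -> in reference (ref count 1, used 1/1) -> match (matches: 1)
  'woman' -> not in reference -> no match (matches: 1)
  'wolf' -> in reference (ref count 1, used 1/1) -> match (matches: 2)
  'woman' -> not in reference -> no match (matches: 2)
  'some' -> in reference (ref count 2, used 1/2) -> match (matches: 3)
  'rarely' -> in reference (ref count 1, used 1/1) -> match (matches: 4)
  'rarely' -> ref count 1 already used up (1/1) -> clipped, no match (matches: 4)
  'door' -> in reference (ref count 1, used 1/1) -> match (matches: 5)
  'rarely' -> ref count 1 already used up (1/1) -> clipped, no match (matches: 5)
  'woman' -> not in reference -> no match (matches: 5)
Clipped matches: 5, Candidate length: 10
Precision = 5/10 = 1/2

1/2


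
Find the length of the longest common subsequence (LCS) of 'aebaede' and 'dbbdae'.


DP table for LCS of 'aebaede' and 'dbbdae':
       d  b  b  d  a  e
    0  0  0  0  0  0  0
  a 0  0  0  0  0  1  1
  e 0  0  0  0  0  1  2
  b 0  0  1  1  1  1  2
  a 0  0  1  1  1  2  2
  e 0  0  1  1  1  2  3
  d 0  1  1  1  2  2  3
  e 0  1  1  1  2  2  3
LCS: 'bae'
LCS length = 3

3


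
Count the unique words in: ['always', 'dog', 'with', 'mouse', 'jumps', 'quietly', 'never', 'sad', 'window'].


Listing all tokens and tracking unique types:
  Token 1: 'always' -> NEW (unique so far: 1)
  Token 2: 'dog' -> NEW (unique so far: 2)
  Token 3: 'with' -> NEW (unique so far: 3)
  Token 4: 'mouse' -> NEW (unique so far: 4)
  Token 5: 'jumps' -> NEW (unique so far: 5)
  Token 6: 'quietly' -> NEW (unique so far: 6)
  Token 7: 'never' -> NEW (unique so far: 7)
  Token 8: 'sad' -> NEW (unique so far: 8)
  Token 9: 'window' -> NEW (unique so far: 9)
Unique types: ('always', 'dog', 'jumps', 'mouse', 'never', 'quietly', 'sad', 'window', 'with')
Vocabulary size: 9

9


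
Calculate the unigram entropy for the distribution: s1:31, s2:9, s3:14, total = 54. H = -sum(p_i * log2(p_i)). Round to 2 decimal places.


Computing entropy H = -sum(p_i * log2(p_i)):
  s1: p = 31/54 = 0.5741, -p*log2(p) = 0.4597
  s2: p = 9/54 = 0.1667, -p*log2(p) = 0.4308
  s3: p = 14/54 = 0.2593, -p*log2(p) = 0.5049
H = sum of terms = 1.3954
Rounded to 2 decimals: 1.40

1.40


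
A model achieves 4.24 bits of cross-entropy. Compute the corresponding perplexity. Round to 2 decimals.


Perplexity formula: PP = 2^H
H = 4.24
PP = 2^4.24
Decompose: 2^4.24 = 2^4 * 2^0.24
2^4 = 16, 2^0.24 ~ 1.1809927
PP ~ 16 * 1.1809927 = 18.8958832
Rounded to 2 decimals: 18.90

18.90


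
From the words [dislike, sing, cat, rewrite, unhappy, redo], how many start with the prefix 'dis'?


Checking each word for prefix 'dis':
  'dislike' -> YES, starts with 'dis' (count: 1)
  'sing' -> no (count: 1)
  'cat' -> no (count: 1)
  'rewrite' -> no (count: 1)
  'unhappy' -> no (count: 1)
  'redo' -> no (count: 1)
Total with prefix 'dis': 1

1


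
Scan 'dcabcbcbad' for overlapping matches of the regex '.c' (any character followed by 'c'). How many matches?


Pattern: .c means any character followed by 'c'.
Scanning 'dcabcbcbad' position-by-position:
  Pos 0: window 'dc' -> MATCH
  Pos 1: window 'ca' -> no
  Pos 2: window 'ab' -> no
  Pos 3: window 'bc' -> MATCH
  Pos 4: window 'cb' -> no
  Pos 5: window 'bc' -> MATCH
  Pos 6: window 'cb' -> no
  Pos 7: window 'ba' -> no
  Pos 8: window 'ad' -> no
  Pos 9: window 'd' -> no
Total matches: 3

3


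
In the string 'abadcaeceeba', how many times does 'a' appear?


Scanning 'abadcaeceeba' for 'a':
  Position 0: 'a' -> MATCH (count: 1)
  Position 2: 'a' -> MATCH (count: 2)
  Position 5: 'a' -> MATCH (count: 3)
  Position 11: 'a' -> MATCH (count: 4)
Total occurrences of 'a': 4

4


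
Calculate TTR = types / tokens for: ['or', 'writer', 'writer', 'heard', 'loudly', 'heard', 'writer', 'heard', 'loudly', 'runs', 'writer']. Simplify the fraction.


Tokens: 11
Unique types: ('heard', 'loudly', 'or', 'runs', 'writer') = 5
TTR = 5/11
Already in lowest terms.

5/11


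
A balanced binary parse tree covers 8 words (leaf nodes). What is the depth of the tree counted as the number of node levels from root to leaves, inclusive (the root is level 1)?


In a balanced binary tree with n leaves the deepest leaf is ceil(log2(n)) edges below the root,
so counting node levels inclusive of root and leaves gives ceil(log2(n)) + 1 levels.
log2(8) = 3.0000
ceil(3.0000) = 3
levels = 3 + 1 = 4

4


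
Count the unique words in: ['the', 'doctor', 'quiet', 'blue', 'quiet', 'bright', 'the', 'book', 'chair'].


Listing all tokens and tracking unique types:
  Token 1: 'the' -> NEW (unique so far: 1)
  Token 2: 'doctor' -> NEW (unique so far: 2)
  Token 3: 'quiet' -> NEW (unique so far: 3)
  Token 4: 'blue' -> NEW (unique so far: 4)
  Token 5: 'quiet' -> duplicate (unique so far: 4)
  Token 6: 'bright' -> NEW (unique so far: 5)
  Token 7: 'the' -> duplicate (unique so far: 5)
  Token 8: 'book' -> NEW (unique so far: 6)
  Token 9: 'chair' -> NEW (unique so far: 7)
Unique types: ('blue', 'book', 'bright', 'chair', 'doctor', 'quiet', 'the')
Vocabulary size: 7

7


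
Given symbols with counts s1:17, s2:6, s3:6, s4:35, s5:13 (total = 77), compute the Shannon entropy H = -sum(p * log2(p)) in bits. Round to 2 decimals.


Computing entropy H = -sum(p_i * log2(p_i)):
  s1: p = 17/77 = 0.2208, -p*log2(p) = 0.4811
  s2: p = 6/77 = 0.0779, -p*log2(p) = 0.2869
  s3: p = 6/77 = 0.0779, -p*log2(p) = 0.2869
  s4: p = 35/77 = 0.4545, -p*log2(p) = 0.5170
  s5: p = 13/77 = 0.1688, -p*log2(p) = 0.4333
H = sum of terms = 2.0052
Rounded to 2 decimals: 2.01

2.01


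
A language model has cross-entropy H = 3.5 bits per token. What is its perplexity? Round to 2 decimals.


Perplexity formula: PP = 2^H
H = 3.5
PP = 2^3.5
Decompose: 2^3.5 = 2^3 * 2^0.5 = 2^3 * sqrt(2)
2^3 = 8, sqrt(2) ~ 1.4142136
PP ~ 8 * 1.4142136 = 11.3137088
Rounded to 2 decimals: 11.31

11.31


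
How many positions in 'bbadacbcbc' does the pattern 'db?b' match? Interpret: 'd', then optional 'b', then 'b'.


Pattern: db?b means 'd', then optional 'b', then 'b'.
Scanning 'bbadacbcbc' position-by-position:
  Pos 0: window 'bba' -> no
  Pos 1: window 'bad' -> no
  Pos 2: window 'ada' -> no
  Pos 3: window 'dac' -> no
  Pos 4: window 'acb' -> no
  Pos 5: window 'cbc' -> no
  Pos 6: window 'bcb' -> no
  Pos 7: window 'cbc' -> no
  Pos 8: window 'bc' -> no
  Pos 9: window 'c' -> no
Total matches: 0

0


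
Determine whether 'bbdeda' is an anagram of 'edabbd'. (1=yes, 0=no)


Sort characters of 'bbdeda': 'abbdde'
Sort characters of 'edabbd': 'abbdde'
Sorted forms match -> they ARE anagrams
Result: 1

1


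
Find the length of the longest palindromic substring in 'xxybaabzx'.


Scanning 'xxybaabzx' for palindromic substrings.
Substring at positions 3-6: 'baab'.
Check: reverse('baab') = 'baab' -> palindrome confirmed.
Neighbouring characters ('y' / 'z') break symmetry, so it cannot extend further.
No longer palindromic substring exists; longest length = 4

4


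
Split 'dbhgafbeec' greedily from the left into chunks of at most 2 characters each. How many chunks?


'dbhgafbeec' has 10 characters.
Chunking with max size 2:
  Chunk 1: 'db' (positions 0-1)
  Chunk 2: 'hg' (positions 2-3)
  Chunk 3: 'af' (positions 4-5)
  Chunk 4: 'be' (positions 6-7)
  Chunk 5: 'ec' (positions 8-9)
Total chunks: ceil(10 / 2) = 5

5


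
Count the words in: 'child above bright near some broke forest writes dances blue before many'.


Counting words by splitting on spaces:
  Word 1: 'child'
  Word 2: 'above'
  Word 3: 'bright'
  Word 4: 'near'
  Word 5: 'some'
  Word 6: 'broke'
  Word 7: 'forest'
  Word 8: 'writes'
  Word 9: 'dances'
  Word 10: 'blue'
  Word 11: 'before'
  Word 12: 'many'
Total words: 12

12


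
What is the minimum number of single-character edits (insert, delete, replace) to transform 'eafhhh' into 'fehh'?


Building DP table for s1='eafhhh' (len 6) and s2='fehh' (len 4):
       f  e  h  h
    0  1  2  3  4
  e 1  1  1  2  3
  a 2  2  2  2  3
  f 3  2  3  3  3
  h 4  3  3  3  3
  h 5  4  4  3  3
  h 6  5  5  4  3
Edit distance = dp[6][4] = 3

3


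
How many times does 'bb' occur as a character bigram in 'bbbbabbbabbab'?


Scanning 'bbbbabbbabbab' for bigram 'bb':
  Position 0: 'bb' -> MATCH
  Position 1: 'bb' -> MATCH
  Position 2: 'bb' -> MATCH
  Position 3: 'ba' -> no
  Position 4: 'ab' -> no
  Position 5: 'bb' -> MATCH
  Position 6: 'bb' -> MATCH
  Position 7: 'ba' -> no
  Position 8: 'ab' -> no
  Position 9: 'bb' -> MATCH
  Position 10: 'ba' -> no
  Position 11: 'ab' -> no
Total matches: 6

6


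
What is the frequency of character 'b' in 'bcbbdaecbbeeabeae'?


Scanning 'bcbbdaecbbeeabeae' for 'b':
  Position 0: 'b' -> MATCH (count: 1)
  Position 2: 'b' -> MATCH (count: 2)
  Position 3: 'b' -> MATCH (count: 3)
  Position 8: 'b' -> MATCH (count: 4)
  Position 9: 'b' -> MATCH (count: 5)
  Position 13: 'b' -> MATCH (count: 6)
Total occurrences of 'b': 6

6


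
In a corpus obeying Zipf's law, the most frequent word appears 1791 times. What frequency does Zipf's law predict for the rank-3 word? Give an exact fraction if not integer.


Zipf's law: freq(rank) = f1 / rank
f1 = 1791, rank = 3
freq = 1791 / 3
= 597

597


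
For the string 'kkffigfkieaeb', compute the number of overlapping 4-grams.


String 'kkffigfkieaeb' has length L = 13.
Number of overlapping n-grams = L - n + 1
Substituting: 13 - 4 + 1 = 10

10


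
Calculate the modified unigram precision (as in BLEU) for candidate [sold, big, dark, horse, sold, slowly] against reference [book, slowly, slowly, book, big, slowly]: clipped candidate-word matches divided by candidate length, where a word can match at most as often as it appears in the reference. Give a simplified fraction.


Reference word counts: {'big': 1, 'book': 2, 'slowly': 3}
Checking each candidate word (with clipping):
  'sold' -> not in reference -> no match (matches: 0)
  'big' -> in reference (ref count 1, used 1/1) -> match (matches: 1)
  'dark' -> not in reference -> no match (matches: 1)
  'horse' -> not in reference -> no match (matches: 1)
  'sold' -> not in reference -> no match (matches: 1)
  'slowly' -> in reference (ref count 3, used 1/3) -> match (matches: 2)
Clipped matches: 2, Candidate length: 6
Precision = 2/6 = 1/3

1/3


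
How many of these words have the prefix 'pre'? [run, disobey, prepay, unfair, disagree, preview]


Checking each word for prefix 'pre':
  'run' -> no (count: 0)
  'disobey' -> no (count: 0)
  'prepay' -> YES, starts with 'pre' (count: 1)
  'unfair' -> no (count: 1)
  'disagree' -> no (count: 1)
  'preview' -> YES, starts with 'pre' (count: 2)
Total with prefix 'pre': 2

2


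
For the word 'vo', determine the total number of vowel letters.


Scanning each character of 'vo':
  Position 1: 'v' -> consonant (running count: 0)
  Position 2: 'o' -> vowel (running count: 1)
Total vowels: 1

1


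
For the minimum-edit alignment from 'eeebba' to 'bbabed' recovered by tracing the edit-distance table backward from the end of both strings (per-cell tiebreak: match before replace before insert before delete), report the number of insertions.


Edit distance = 5. Backtracking from cell (6, 6) with preference match > replace > insert > delete,
then listing the resulting alignment 'eeebba' -> 'bbabed' left to right:
  Step 1: replace e->b
  Step 2: replace e->b
  Step 3: replace e->a
  Step 4: keep 'b'
  Step 5: replace b->e
  Step 6: replace a->d
Total insertions: 0

0


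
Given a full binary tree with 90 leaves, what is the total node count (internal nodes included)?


Leaf nodes (terminals): 90
Internal nodes = n - 1 = 90 - 1 = 89
Total = leaves + internal = 90 + 89 = 179

179


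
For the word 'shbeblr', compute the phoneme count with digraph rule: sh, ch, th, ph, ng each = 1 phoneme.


Parsing 'shbeblr' greedily, digraphs first:
  'sh' -> digraph (1 consonant phoneme) (phonemes so far: 1)
  'b' -> consonant phoneme (phonemes so far: 2)
  'e' -> vowel phoneme (phonemes so far: 3)
  'b' -> consonant phoneme (phonemes so far: 4)
  'l' -> consonant phoneme (phonemes so far: 5)
  'r' -> consonant phoneme (phonemes so far: 6)
Total phonemes: 6

6


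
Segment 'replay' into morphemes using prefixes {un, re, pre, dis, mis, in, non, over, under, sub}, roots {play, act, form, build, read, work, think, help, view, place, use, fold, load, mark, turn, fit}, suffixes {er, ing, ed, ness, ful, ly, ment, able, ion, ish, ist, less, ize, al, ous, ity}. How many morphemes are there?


Segmenting 'replay' against the inventory:
  're' -> prefix (morpheme 1)
  'play' -> root (morpheme 2)
Total morphemes: 2

2


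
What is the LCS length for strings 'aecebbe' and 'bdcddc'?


DP table for LCS of 'aecebbe' and 'bdcddc':
       b  d  c  d  d  c
    0  0  0  0  0  0  0
  a 0  0  0  0  0  0  0
  e 0  0  0  0  0  0  0
  c 0  0  0  1  1  1  1
  e 0  0  0  1  1  1  1
  b 0  1  1  1  1  1  1
  b 0  1  1  1  1  1  1
  e 0  1  1  1  1  1  1
LCS: 'c'
LCS length = 1

1


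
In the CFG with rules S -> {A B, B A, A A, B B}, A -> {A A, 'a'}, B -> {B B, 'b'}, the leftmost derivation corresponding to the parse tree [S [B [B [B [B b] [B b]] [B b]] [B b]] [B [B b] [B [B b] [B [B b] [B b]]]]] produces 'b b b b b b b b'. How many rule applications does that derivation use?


Every bracketed nonterminal node [X ...] in the tree is produced by exactly one rule application.
Reading the tree off as a leftmost derivation:
  Step 1: S  =>  B B   (applied S -> B B)
  Step 2: B B  =>  B B B   (applied B -> B B)
  Step 3: B B B  =>  B B B B   (applied B -> B B)
  Step 4: B B B B  =>  B B B B B   (applied B -> B B)
  Step 5: B B B B B  =>  b B B B B   (applied B -> b)
  Step 6: b B B B B  =>  b b B B B   (applied B -> b)
  Step 7: b b B B B  =>  b b b B B   (applied B -> b)
  Step 8: b b b B B  =>  b b b b B   (applied B -> b)
  Step 9: b b b b B  =>  b b b b B B   (applied B -> B B)
  Step 10: b b b b B B  =>  b b b b b B   (applied B -> b)
  Step 11: b b b b b B  =>  b b b b b B B   (applied B -> B B)
  Step 12: b b b b b B B  =>  b b b b b b B   (applied B -> b)
  Step 13: b b b b b b B  =>  b b b b b b B B   (applied B -> B B)
  Step 14: b b b b b b B B  =>  b b b b b b b B   (applied B -> b)
  Step 15: b b b b b b b B  =>  b b b b b b b b   (applied B -> b)
Final yield: b b b b b b b b
Total rewrite steps: 15

15


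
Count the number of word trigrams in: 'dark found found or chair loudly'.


Word trigrams from [6] words:
  Trigram 1: (dark found found)
  Trigram 2: (found found or)
  Trigram 3: (found or chair)
  Trigram 4: (or chair loudly)
Total word trigrams: 6 - 2 = 4

4


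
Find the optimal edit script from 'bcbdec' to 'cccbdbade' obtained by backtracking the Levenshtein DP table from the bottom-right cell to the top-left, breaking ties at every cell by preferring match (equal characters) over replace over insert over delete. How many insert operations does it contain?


Edit distance = 6. Backtracking from cell (6, 9) with preference match > replace > insert > delete,
then listing the resulting alignment 'bcbdec' -> 'cccbdbade' left to right:
  Step 1: insert 'c' [insertion #1]
  Step 2: replace b->c
  Step 3: keep 'c'
  Step 4: keep 'b'
  Step 5: keep 'd'
  Step 6: insert 'b' [insertion #2]
  Step 7: insert 'a' [insertion #3]
  Step 8: replace e->d
  Step 9: replace c->e
Total insertions: 3

3


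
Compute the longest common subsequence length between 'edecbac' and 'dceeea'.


DP table for LCS of 'edecbac' and 'dceeea':
       d  c  e  e  e  a
    0  0  0  0  0  0  0
  e 0  0  0  1  1  1  1
  d 0  1  1  1  1  1  1
  e 0  1  1  2  2  2  2
  c 0  1  2  2  2  2  2
  b 0  1  2  2  2  2  2
  a 0  1  2  2  2  2  3
  c 0  1  2  2  2  2  3
LCS: 'eea'
LCS length = 3

3


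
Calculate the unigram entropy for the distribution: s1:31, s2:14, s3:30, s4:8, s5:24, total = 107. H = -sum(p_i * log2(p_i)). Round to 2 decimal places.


Computing entropy H = -sum(p_i * log2(p_i)):
  s1: p = 31/107 = 0.2897, -p*log2(p) = 0.5178
  s2: p = 14/107 = 0.1308, -p*log2(p) = 0.3839
  s3: p = 30/107 = 0.2804, -p*log2(p) = 0.5144
  s4: p = 8/107 = 0.0748, -p*log2(p) = 0.2797
  s5: p = 24/107 = 0.2243, -p*log2(p) = 0.4837
H = sum of terms = 2.1795
Rounded to 2 decimals: 2.18

2.18


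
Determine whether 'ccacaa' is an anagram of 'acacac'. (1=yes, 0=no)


Sort characters of 'ccacaa': 'aaaccc'
Sort characters of 'acacac': 'aaaccc'
Sorted forms match -> they ARE anagrams
Result: 1

1


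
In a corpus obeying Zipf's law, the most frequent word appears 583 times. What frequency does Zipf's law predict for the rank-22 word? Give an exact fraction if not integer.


Zipf's law: freq(rank) = f1 / rank
f1 = 583, rank = 22
freq = 583 / 22
GCD(583, 22) = 11
Simplified: 53/2

53/2


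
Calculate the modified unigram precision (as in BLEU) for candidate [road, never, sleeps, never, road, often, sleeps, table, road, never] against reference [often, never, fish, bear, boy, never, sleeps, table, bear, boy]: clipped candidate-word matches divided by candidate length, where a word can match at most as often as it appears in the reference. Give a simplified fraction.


Reference word counts: {'bear': 2, 'boy': 2, 'fish': 1, 'never': 2, 'often': 1, 'sleeps': 1, 'table': 1}
Checking each candidate word (with clipping):
  'road' -> not in reference -> no match (matches: 0)
  'never' -> in reference (ref count 2, used 1/2) -> match (matches: 1)
  'sleeps' -> in reference (ref count 1, used 1/1) -> match (matches: 2)
  'never' -> in reference (ref count 2, used 2/2) -> match (matches: 3)
  'road' -> not in reference -> no match (matches: 3)
  'often' -> in reference (ref count 1, used 1/1) -> match (matches: 4)
  'sleeps' -> ref count 1 already used up (1/1) -> clipped, no match (matches: 4)
  'table' -> in reference (ref count 1, used 1/1) -> match (matches: 5)
  'road' -> not in reference -> no match (matches: 5)
  'never' -> ref count 2 already used up (2/2) -> clipped, no match (matches: 5)
Clipped matches: 5, Candidate length: 10
Precision = 5/10 = 1/2

1/2


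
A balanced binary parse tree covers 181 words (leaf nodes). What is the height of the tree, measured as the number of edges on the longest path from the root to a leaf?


In a balanced binary tree with n leaves the deepest leaf is ceil(log2(n)) edges below the root.
log2(181) = 7.4998
ceil(7.4998) = 8
height (edges) = 8

8


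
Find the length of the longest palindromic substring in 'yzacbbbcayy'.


Scanning 'yzacbbbcayy' for palindromic substrings.
Substring at positions 2-8: 'acbbbca'.
Check: reverse('acbbbca') = 'acbbbca' -> palindrome confirmed.
Neighbouring characters ('z' / 'y') break symmetry, so it cannot extend further.
No longer palindromic substring exists; longest length = 7

7


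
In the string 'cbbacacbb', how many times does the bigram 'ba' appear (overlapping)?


Scanning 'cbbacacbb' for bigram 'ba':
  Position 0: 'cb' -> no
  Position 1: 'bb' -> no
  Position 2: 'ba' -> MATCH
  Position 3: 'ac' -> no
  Position 4: 'ca' -> no
  Position 5: 'ac' -> no
  Position 6: 'cb' -> no
  Position 7: 'bb' -> no
Total matches: 1

1


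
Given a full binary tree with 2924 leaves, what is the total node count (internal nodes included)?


Leaf nodes (terminals): 2924
Internal nodes = n - 1 = 2924 - 1 = 2923
Total = leaves + internal = 2924 + 2923 = 5847

5847


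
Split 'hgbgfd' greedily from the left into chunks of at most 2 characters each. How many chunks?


'hgbgfd' has 6 characters.
Chunking with max size 2:
  Chunk 1: 'hg' (positions 0-1)
  Chunk 2: 'bg' (positions 2-3)
  Chunk 3: 'fd' (positions 4-5)
Total chunks: ceil(6 / 2) = 3

3


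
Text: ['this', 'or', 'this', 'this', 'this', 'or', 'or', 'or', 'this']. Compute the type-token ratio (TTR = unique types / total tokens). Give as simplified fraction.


Tokens: 9
Unique types: ('or', 'this') = 2
TTR = 2/9
Already in lowest terms.

2/9


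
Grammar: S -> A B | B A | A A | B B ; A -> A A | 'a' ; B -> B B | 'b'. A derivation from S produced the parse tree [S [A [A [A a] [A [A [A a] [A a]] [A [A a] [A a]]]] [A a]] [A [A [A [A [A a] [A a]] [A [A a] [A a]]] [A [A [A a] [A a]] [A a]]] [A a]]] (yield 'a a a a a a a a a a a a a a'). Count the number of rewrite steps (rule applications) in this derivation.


Every bracketed nonterminal node [X ...] in the tree is produced by exactly one rule application.
Reading the tree off as a leftmost derivation:
  Step 1: S  =>  A A   (applied S -> A A)
  Step 2: A A  =>  A A A   (applied A -> A A)
  Step 3: A A A  =>  A A A A   (applied A -> A A)
  Step 4: A A A A  =>  a A A A   (applied A -> a)
  Step 5: a A A A  =>  a A A A A   (applied A -> A A)
  Step 6: a A A A A  =>  a A A A A A   (applied A -> A A)
  Step 7: a A A A A A  =>  a a A A A A   (applied A -> a)
  Step 8: a a A A A A  =>  a a a A A A   (applied A -> a)
  Step 9: a a a A A A  =>  a a a A A A A   (applied A -> A A)
  Step 10: a a a A A A A  =>  a a a a A A A   (applied A -> a)
  Step 11: a a a a A A A  =>  a a a a a A A   (applied A -> a)
  Step 12: a a a a a A A  =>  a a a a a a A   (applied A -> a)
  Step 13: a a a a a a A  =>  a a a a a a A A   (applied A -> A A)
  Step 14: a a a a a a A A  =>  a a a a a a A A A   (applied A -> A A)
  Step 15: a a a a a a A A A  =>  a a a a a a A A A A   (applied A -> A A)
  Step 16: a a a a a a A A A A  =>  a a a a a a A A A A A   (applied A -> A A)
  Step 17: a a a a a a A A A A A  =>  a a a a a a a A A A A   (applied A -> a)
  Step 18: a a a a a a a A A A A  =>  a a a a a a a a A A A   (applied A -> a)
  Step 19: a a a a a a a a A A A  =>  a a a a a a a a A A A A   (applied A -> A A)
  Step 20: a a a a a a a a A A A A  =>  a a a a a a a a a A A A   (applied A -> a)
  Step 21: a a a a a a a a a A A A  =>  a a a a a a a a a a A A   (applied A -> a)
  Step 22: a a a a a a a a a a A A  =>  a a a a a a a a a a A A A   (applied A -> A A)
  Step 23: a a a a a a a a a a A A A  =>  a a a a a a a a a a A A A A   (applied A -> A A)
  Step 24: a a a a a a a a a a A A A A  =>  a a a a a a a a a a a A A A   (applied A -> a)
  Step 25: a a a a a a a a a a a A A A  =>  a a a a a a a a a a a a A A   (applied A -> a)
  Step 26: a a a a a a a a a a a a A A  =>  a a a a a a a a a a a a a A   (applied A -> a)
  Step 27: a a a a a a a a a a a a a A  =>  a a a a a a a a a a a a a a   (applied A -> a)
Final yield: a a a a a a a a a a a a a a
Total rewrite steps: 27

27


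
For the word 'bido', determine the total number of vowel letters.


Scanning each character of 'bido':
  Position 1: 'b' -> consonant (running count: 0)
  Position 2: 'i' -> vowel (running count: 1)
  Position 3: 'd' -> consonant (running count: 1)
  Position 4: 'o' -> vowel (running count: 2)
Total vowels: 2

2


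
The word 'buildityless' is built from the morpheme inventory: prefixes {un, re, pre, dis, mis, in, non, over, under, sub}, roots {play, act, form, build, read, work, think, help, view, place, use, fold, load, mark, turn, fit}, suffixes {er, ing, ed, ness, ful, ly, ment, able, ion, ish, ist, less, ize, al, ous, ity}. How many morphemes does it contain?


Segmenting 'buildityless' against the inventory:
  'build' -> root (morpheme 1)
  'ity' -> suffix (morpheme 2)
  'less' -> suffix (morpheme 3)
Total morphemes: 3

3


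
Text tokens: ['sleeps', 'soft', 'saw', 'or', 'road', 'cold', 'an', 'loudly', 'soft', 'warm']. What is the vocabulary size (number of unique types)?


Listing all tokens and tracking unique types:
  Token 1: 'sleeps' -> NEW (unique so far: 1)
  Token 2: 'soft' -> NEW (unique so far: 2)
  Token 3: 'saw' -> NEW (unique so far: 3)
  Token 4: 'or' -> NEW (unique so far: 4)
  Token 5: 'road' -> NEW (unique so far: 5)
  Token 6: 'cold' -> NEW (unique so far: 6)
  Token 7: 'an' -> NEW (unique so far: 7)
  Token 8: 'loudly' -> NEW (unique so far: 8)
  Token 9: 'soft' -> duplicate (unique so far: 8)
  Token 10: 'warm' -> NEW (unique so far: 9)
Unique types: ('an', 'cold', 'loudly', 'or', 'road', 'saw', 'sleeps', 'soft', 'warm')
Vocabulary size: 9

9


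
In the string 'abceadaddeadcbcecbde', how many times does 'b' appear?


Scanning 'abceadaddeadcbcecbde' for 'b':
  Position 1: 'b' -> MATCH (count: 1)
  Position 13: 'b' -> MATCH (count: 2)
  Position 17: 'b' -> MATCH (count: 3)
Total occurrences of 'b': 3

3


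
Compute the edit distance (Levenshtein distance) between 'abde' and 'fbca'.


Building DP table for s1='abde' (len 4) and s2='fbca' (len 4):
       f  b  c  a
    0  1  2  3  4
  a 1  1  2  3  3
  b 2  2  1  2  3
  d 3  3  2  2  3
  e 4  4  3  3  3
Edit distance = dp[4][4] = 3

3


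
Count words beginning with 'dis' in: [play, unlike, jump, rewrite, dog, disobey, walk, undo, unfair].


Checking each word for prefix 'dis':
  'play' -> no (count: 0)
  'unlike' -> no (count: 0)
  'jump' -> no (count: 0)
  'rewrite' -> no (count: 0)
  'dog' -> no (count: 0)
  'disobey' -> YES, starts with 'dis' (count: 1)
  'walk' -> no (count: 1)
  'undo' -> no (count: 1)
  'unfair' -> no (count: 1)
Total with prefix 'dis': 1

1


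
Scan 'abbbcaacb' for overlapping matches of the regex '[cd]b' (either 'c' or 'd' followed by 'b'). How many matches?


Pattern: [cd]b means either 'c' or 'd' followed by 'b'.
Scanning 'abbbcaacb' position-by-position:
  Pos 0: window 'ab' -> no
  Pos 1: window 'bb' -> no
  Pos 2: window 'bb' -> no
  Pos 3: window 'bc' -> no
  Pos 4: window 'ca' -> no
  Pos 5: window 'aa' -> no
  Pos 6: window 'ac' -> no
  Pos 7: window 'cb' -> MATCH
  Pos 8: window 'b' -> no
Total matches: 1

1


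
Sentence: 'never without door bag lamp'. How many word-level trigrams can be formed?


Word trigrams from [5] words:
  Trigram 1: (never without door)
  Trigram 2: (without door bag)
  Trigram 3: (door bag lamp)
Total word trigrams: 5 - 2 = 3

3


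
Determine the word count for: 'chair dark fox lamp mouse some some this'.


Counting words by splitting on spaces:
  Word 1: 'chair'
  Word 2: 'dark'
  Word 3: 'fox'
  Word 4: 'lamp'
  Word 5: 'mouse'
  Word 6: 'some'
  Word 7: 'some'
  Word 8: 'this'
Total words: 8

8


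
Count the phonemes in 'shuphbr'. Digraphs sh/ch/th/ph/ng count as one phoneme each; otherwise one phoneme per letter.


Parsing 'shuphbr' greedily, digraphs first:
  'sh' -> digraph (1 consonant phoneme) (phonemes so far: 1)
  'u' -> vowel phoneme (phonemes so far: 2)
  'ph' -> digraph (1 consonant phoneme) (phonemes so far: 3)
  'b' -> consonant phoneme (phonemes so far: 4)
  'r' -> consonant phoneme (phonemes so far: 5)
Total phonemes: 5

5


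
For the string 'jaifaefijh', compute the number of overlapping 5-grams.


String 'jaifaefijh' has length L = 10.
Number of overlapping n-grams = L - n + 1
Substituting: 10 - 5 + 1 = 6

6


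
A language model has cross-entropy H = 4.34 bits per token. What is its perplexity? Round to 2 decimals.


Perplexity formula: PP = 2^H
H = 4.34
PP = 2^4.34
Decompose: 2^4.34 = 2^4 * 2^0.34
2^4 = 16, 2^0.34 ~ 1.2657566
PP ~ 16 * 1.2657566 = 20.2521056
Rounded to 2 decimals: 20.25

20.25


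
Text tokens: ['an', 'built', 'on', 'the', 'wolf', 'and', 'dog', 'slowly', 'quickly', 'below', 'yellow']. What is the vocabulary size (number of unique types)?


Listing all tokens and tracking unique types:
  Token 1: 'an' -> NEW (unique so far: 1)
  Token 2: 'built' -> NEW (unique so far: 2)
  Token 3: 'on' -> NEW (unique so far: 3)
  Token 4: 'the' -> NEW (unique so far: 4)
  Token 5: 'wolf' -> NEW (unique so far: 5)
  Token 6: 'and' -> NEW (unique so far: 6)
  Token 7: 'dog' -> NEW (unique so far: 7)
  Token 8: 'slowly' -> NEW (unique so far: 8)
  Token 9: 'quickly' -> NEW (unique so far: 9)
  Token 10: 'below' -> NEW (unique so far: 10)
  Token 11: 'yellow' -> NEW (unique so far: 11)
Unique types: ('an', 'and', 'below', 'built', 'dog', 'on', 'quickly', 'slowly', 'the', 'wolf', 'yellow')
Vocabulary size: 11

11


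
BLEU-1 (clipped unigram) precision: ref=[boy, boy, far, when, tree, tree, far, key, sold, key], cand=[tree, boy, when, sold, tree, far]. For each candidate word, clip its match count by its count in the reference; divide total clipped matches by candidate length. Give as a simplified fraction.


Reference word counts: {'boy': 2, 'far': 2, 'key': 2, 'sold': 1, 'tree': 2, 'when': 1}
Checking each candidate word (with clipping):
  'tree' -> in reference (ref count 2, used 1/2) -> match (matches: 1)
  'boy' -> in reference (ref count 2, used 1/2) -> match (matches: 2)
  'when' -> in reference (ref count 1, used 1/1) -> match (matches: 3)
  'sold' -> in reference (ref count 1, used 1/1) -> match (matches: 4)
  'tree' -> in reference (ref count 2, used 2/2) -> match (matches: 5)
  'far' -> in reference (ref count 2, used 1/2) -> match (matches: 6)
Clipped matches: 6, Candidate length: 6
Precision = 6/6 = 1

1


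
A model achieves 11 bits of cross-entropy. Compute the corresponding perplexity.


Perplexity formula: PP = 2^H
H = 11
PP = 2^11
PP = 2^11 = 2048

2048


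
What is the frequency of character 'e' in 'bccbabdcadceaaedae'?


Scanning 'bccbabdcadceaaedae' for 'e':
  Position 11: 'e' -> MATCH (count: 1)
  Position 14: 'e' -> MATCH (count: 2)
  Position 17: 'e' -> MATCH (count: 3)
Total occurrences of 'e': 3

3


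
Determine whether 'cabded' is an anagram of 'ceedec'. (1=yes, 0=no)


Sort characters of 'cabded': 'abcdde'
Sort characters of 'ceedec': 'ccdeee'
Sorted forms differ -> they are NOT anagrams
Result: 0

0


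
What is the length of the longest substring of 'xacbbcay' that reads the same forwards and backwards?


Scanning 'xacbbcay' for palindromic substrings.
Substring at positions 1-6: 'acbbca'.
Check: reverse('acbbca') = 'acbbca' -> palindrome confirmed.
Neighbouring characters ('x' / 'y') break symmetry, so it cannot extend further.
No longer palindromic substring exists; longest length = 6

6


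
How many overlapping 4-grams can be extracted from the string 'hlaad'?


String 'hlaad' has length L = 5.
Number of overlapping n-grams = L - n + 1
Substituting: 5 - 4 + 1 = 2

2
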